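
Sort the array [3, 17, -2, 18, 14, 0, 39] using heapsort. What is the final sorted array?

Build heap: [39, 18, 3, 17, 14, 0, -2]
Extract 39: [18, 17, 3, -2, 14, 0, 39]
Extract 18: [17, 14, 3, -2, 0, 18, 39]
Extract 17: [14, 0, 3, -2, 17, 18, 39]
Extract 14: [3, 0, -2, 14, 17, 18, 39]
Extract 3: [0, -2, 3, 14, 17, 18, 39]
Extract 0: [-2, 0, 3, 14, 17, 18, 39]


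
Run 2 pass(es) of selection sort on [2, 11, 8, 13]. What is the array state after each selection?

Pass 1: Select minimum 2 at index 0, swap -> [2, 11, 8, 13]
Pass 2: Select minimum 8 at index 2, swap -> [2, 8, 11, 13]


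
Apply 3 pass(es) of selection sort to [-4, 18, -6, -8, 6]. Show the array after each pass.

Pass 1: Select minimum -8 at index 3, swap -> [-8, 18, -6, -4, 6]
Pass 2: Select minimum -6 at index 2, swap -> [-8, -6, 18, -4, 6]
Pass 3: Select minimum -4 at index 3, swap -> [-8, -6, -4, 18, 6]


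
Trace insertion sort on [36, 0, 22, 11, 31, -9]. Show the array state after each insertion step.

First element 36 is already 'sorted'
Insert 0: shifted 1 elements -> [0, 36, 22, 11, 31, -9]
Insert 22: shifted 1 elements -> [0, 22, 36, 11, 31, -9]
Insert 11: shifted 2 elements -> [0, 11, 22, 36, 31, -9]
Insert 31: shifted 1 elements -> [0, 11, 22, 31, 36, -9]
Insert -9: shifted 5 elements -> [-9, 0, 11, 22, 31, 36]


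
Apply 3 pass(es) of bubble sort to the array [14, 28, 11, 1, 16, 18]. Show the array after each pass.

After pass 1: [14, 11, 1, 16, 18, 28] (4 swaps)
After pass 2: [11, 1, 14, 16, 18, 28] (2 swaps)
After pass 3: [1, 11, 14, 16, 18, 28] (1 swaps)
Total swaps: 7


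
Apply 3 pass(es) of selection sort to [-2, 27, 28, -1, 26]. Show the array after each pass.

Pass 1: Select minimum -2 at index 0, swap -> [-2, 27, 28, -1, 26]
Pass 2: Select minimum -1 at index 3, swap -> [-2, -1, 28, 27, 26]
Pass 3: Select minimum 26 at index 4, swap -> [-2, -1, 26, 27, 28]


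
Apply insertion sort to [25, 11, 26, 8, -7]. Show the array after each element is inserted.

First element 25 is already 'sorted'
Insert 11: shifted 1 elements -> [11, 25, 26, 8, -7]
Insert 26: shifted 0 elements -> [11, 25, 26, 8, -7]
Insert 8: shifted 3 elements -> [8, 11, 25, 26, -7]
Insert -7: shifted 4 elements -> [-7, 8, 11, 25, 26]


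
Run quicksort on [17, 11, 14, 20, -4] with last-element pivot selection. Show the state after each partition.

Partition 1: pivot=-4 at index 0 -> [-4, 11, 14, 20, 17]
Partition 2: pivot=17 at index 3 -> [-4, 11, 14, 17, 20]
Partition 3: pivot=14 at index 2 -> [-4, 11, 14, 17, 20]


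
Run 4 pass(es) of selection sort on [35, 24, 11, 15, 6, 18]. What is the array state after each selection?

Pass 1: Select minimum 6 at index 4, swap -> [6, 24, 11, 15, 35, 18]
Pass 2: Select minimum 11 at index 2, swap -> [6, 11, 24, 15, 35, 18]
Pass 3: Select minimum 15 at index 3, swap -> [6, 11, 15, 24, 35, 18]
Pass 4: Select minimum 18 at index 5, swap -> [6, 11, 15, 18, 35, 24]


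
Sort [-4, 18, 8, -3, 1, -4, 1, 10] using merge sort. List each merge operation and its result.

Divide and conquer:
  Merge [-4] + [18] -> [-4, 18]
  Merge [8] + [-3] -> [-3, 8]
  Merge [-4, 18] + [-3, 8] -> [-4, -3, 8, 18]
  Merge [1] + [-4] -> [-4, 1]
  Merge [1] + [10] -> [1, 10]
  Merge [-4, 1] + [1, 10] -> [-4, 1, 1, 10]
  Merge [-4, -3, 8, 18] + [-4, 1, 1, 10] -> [-4, -4, -3, 1, 1, 8, 10, 18]


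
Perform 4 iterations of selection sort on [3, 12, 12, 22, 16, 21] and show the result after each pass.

Pass 1: Select minimum 3 at index 0, swap -> [3, 12, 12, 22, 16, 21]
Pass 2: Select minimum 12 at index 1, swap -> [3, 12, 12, 22, 16, 21]
Pass 3: Select minimum 12 at index 2, swap -> [3, 12, 12, 22, 16, 21]
Pass 4: Select minimum 16 at index 4, swap -> [3, 12, 12, 16, 22, 21]


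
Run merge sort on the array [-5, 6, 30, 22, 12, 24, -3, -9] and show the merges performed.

Divide and conquer:
  Merge [-5] + [6] -> [-5, 6]
  Merge [30] + [22] -> [22, 30]
  Merge [-5, 6] + [22, 30] -> [-5, 6, 22, 30]
  Merge [12] + [24] -> [12, 24]
  Merge [-3] + [-9] -> [-9, -3]
  Merge [12, 24] + [-9, -3] -> [-9, -3, 12, 24]
  Merge [-5, 6, 22, 30] + [-9, -3, 12, 24] -> [-9, -5, -3, 6, 12, 22, 24, 30]


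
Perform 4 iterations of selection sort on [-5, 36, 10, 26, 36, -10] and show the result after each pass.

Pass 1: Select minimum -10 at index 5, swap -> [-10, 36, 10, 26, 36, -5]
Pass 2: Select minimum -5 at index 5, swap -> [-10, -5, 10, 26, 36, 36]
Pass 3: Select minimum 10 at index 2, swap -> [-10, -5, 10, 26, 36, 36]
Pass 4: Select minimum 26 at index 3, swap -> [-10, -5, 10, 26, 36, 36]


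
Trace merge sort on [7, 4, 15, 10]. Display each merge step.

Divide and conquer:
  Merge [7] + [4] -> [4, 7]
  Merge [15] + [10] -> [10, 15]
  Merge [4, 7] + [10, 15] -> [4, 7, 10, 15]


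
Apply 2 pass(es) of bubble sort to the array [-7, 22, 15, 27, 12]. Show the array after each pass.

After pass 1: [-7, 15, 22, 12, 27] (2 swaps)
After pass 2: [-7, 15, 12, 22, 27] (1 swaps)
Total swaps: 3


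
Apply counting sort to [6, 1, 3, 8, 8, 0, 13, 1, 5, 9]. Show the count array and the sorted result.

Count array: [1, 2, 0, 1, 0, 1, 1, 0, 2, 1, 0, 0, 0, 1]
(count[i] = number of elements equal to i)
Cumulative count: [1, 3, 3, 4, 4, 5, 6, 6, 8, 9, 9, 9, 9, 10]
Sorted: [0, 1, 1, 3, 5, 6, 8, 8, 9, 13]


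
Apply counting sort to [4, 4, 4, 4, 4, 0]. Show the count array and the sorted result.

Count array: [1, 0, 0, 0, 5]
(count[i] = number of elements equal to i)
Cumulative count: [1, 1, 1, 1, 6]
Sorted: [0, 4, 4, 4, 4, 4]


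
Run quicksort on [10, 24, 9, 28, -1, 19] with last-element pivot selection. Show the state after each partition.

Partition 1: pivot=19 at index 3 -> [10, 9, -1, 19, 24, 28]
Partition 2: pivot=-1 at index 0 -> [-1, 9, 10, 19, 24, 28]
Partition 3: pivot=10 at index 2 -> [-1, 9, 10, 19, 24, 28]
Partition 4: pivot=28 at index 5 -> [-1, 9, 10, 19, 24, 28]


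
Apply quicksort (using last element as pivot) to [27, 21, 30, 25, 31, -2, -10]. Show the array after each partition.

Partition 1: pivot=-10 at index 0 -> [-10, 21, 30, 25, 31, -2, 27]
Partition 2: pivot=27 at index 4 -> [-10, 21, 25, -2, 27, 30, 31]
Partition 3: pivot=-2 at index 1 -> [-10, -2, 25, 21, 27, 30, 31]
Partition 4: pivot=21 at index 2 -> [-10, -2, 21, 25, 27, 30, 31]
Partition 5: pivot=31 at index 6 -> [-10, -2, 21, 25, 27, 30, 31]


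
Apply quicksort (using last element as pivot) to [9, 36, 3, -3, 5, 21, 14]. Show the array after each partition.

Partition 1: pivot=14 at index 4 -> [9, 3, -3, 5, 14, 21, 36]
Partition 2: pivot=5 at index 2 -> [3, -3, 5, 9, 14, 21, 36]
Partition 3: pivot=-3 at index 0 -> [-3, 3, 5, 9, 14, 21, 36]
Partition 4: pivot=36 at index 6 -> [-3, 3, 5, 9, 14, 21, 36]


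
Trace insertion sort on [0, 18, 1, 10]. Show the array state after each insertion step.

First element 0 is already 'sorted'
Insert 18: shifted 0 elements -> [0, 18, 1, 10]
Insert 1: shifted 1 elements -> [0, 1, 18, 10]
Insert 10: shifted 1 elements -> [0, 1, 10, 18]


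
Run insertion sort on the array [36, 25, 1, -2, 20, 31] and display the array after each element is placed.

First element 36 is already 'sorted'
Insert 25: shifted 1 elements -> [25, 36, 1, -2, 20, 31]
Insert 1: shifted 2 elements -> [1, 25, 36, -2, 20, 31]
Insert -2: shifted 3 elements -> [-2, 1, 25, 36, 20, 31]
Insert 20: shifted 2 elements -> [-2, 1, 20, 25, 36, 31]
Insert 31: shifted 1 elements -> [-2, 1, 20, 25, 31, 36]


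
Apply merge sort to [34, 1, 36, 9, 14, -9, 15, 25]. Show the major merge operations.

Divide and conquer:
  Merge [34] + [1] -> [1, 34]
  Merge [36] + [9] -> [9, 36]
  Merge [1, 34] + [9, 36] -> [1, 9, 34, 36]
  Merge [14] + [-9] -> [-9, 14]
  Merge [15] + [25] -> [15, 25]
  Merge [-9, 14] + [15, 25] -> [-9, 14, 15, 25]
  Merge [1, 9, 34, 36] + [-9, 14, 15, 25] -> [-9, 1, 9, 14, 15, 25, 34, 36]


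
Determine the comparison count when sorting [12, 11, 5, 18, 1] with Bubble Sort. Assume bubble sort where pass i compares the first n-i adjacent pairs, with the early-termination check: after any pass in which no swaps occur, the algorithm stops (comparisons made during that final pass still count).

Pass 1: compare adjacent pairs (0,1)..(3,4) = 4 comparison(s), 3 swap(s) -> [11, 5, 12, 1, 18]
Pass 2: compare adjacent pairs (0,1)..(2,3) = 3 comparison(s), 2 swap(s) -> [5, 11, 1, 12, 18]
Pass 3: compare adjacent pairs (0,1)..(1,2) = 2 comparison(s), 1 swap(s) -> [5, 1, 11, 12, 18]
Pass 4: compare adjacent pairs (0,1)..(0,1) = 1 comparison(s), 1 swap(s) -> [1, 5, 11, 12, 18]
Every pass made at least one swap, so all n-1 passes run.
Total comparisons: 4 + 3 + 2 + 1 = 10


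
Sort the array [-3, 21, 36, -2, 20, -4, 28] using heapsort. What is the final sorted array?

Build heap: [36, 21, 28, -2, 20, -4, -3]
Extract 36: [28, 21, -3, -2, 20, -4, 36]
Extract 28: [21, 20, -3, -2, -4, 28, 36]
Extract 21: [20, -2, -3, -4, 21, 28, 36]
Extract 20: [-2, -4, -3, 20, 21, 28, 36]
Extract -2: [-3, -4, -2, 20, 21, 28, 36]
Extract -3: [-4, -3, -2, 20, 21, 28, 36]


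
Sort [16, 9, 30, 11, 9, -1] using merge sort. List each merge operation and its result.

Divide and conquer:
  Merge [9] + [30] -> [9, 30]
  Merge [16] + [9, 30] -> [9, 16, 30]
  Merge [9] + [-1] -> [-1, 9]
  Merge [11] + [-1, 9] -> [-1, 9, 11]
  Merge [9, 16, 30] + [-1, 9, 11] -> [-1, 9, 9, 11, 16, 30]


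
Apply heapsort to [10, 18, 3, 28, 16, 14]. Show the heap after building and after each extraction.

Build heap: [28, 18, 14, 10, 16, 3]
Extract 28: [18, 16, 14, 10, 3, 28]
Extract 18: [16, 10, 14, 3, 18, 28]
Extract 16: [14, 10, 3, 16, 18, 28]
Extract 14: [10, 3, 14, 16, 18, 28]
Extract 10: [3, 10, 14, 16, 18, 28]


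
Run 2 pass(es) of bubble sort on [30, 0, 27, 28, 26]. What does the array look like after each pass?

After pass 1: [0, 27, 28, 26, 30] (4 swaps)
After pass 2: [0, 27, 26, 28, 30] (1 swaps)
Total swaps: 5


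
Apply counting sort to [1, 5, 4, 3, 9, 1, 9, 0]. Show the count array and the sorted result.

Count array: [1, 2, 0, 1, 1, 1, 0, 0, 0, 2]
(count[i] = number of elements equal to i)
Cumulative count: [1, 3, 3, 4, 5, 6, 6, 6, 6, 8]
Sorted: [0, 1, 1, 3, 4, 5, 9, 9]


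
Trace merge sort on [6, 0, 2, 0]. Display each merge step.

Divide and conquer:
  Merge [6] + [0] -> [0, 6]
  Merge [2] + [0] -> [0, 2]
  Merge [0, 6] + [0, 2] -> [0, 0, 2, 6]


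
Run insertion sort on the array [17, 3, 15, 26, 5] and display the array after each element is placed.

First element 17 is already 'sorted'
Insert 3: shifted 1 elements -> [3, 17, 15, 26, 5]
Insert 15: shifted 1 elements -> [3, 15, 17, 26, 5]
Insert 26: shifted 0 elements -> [3, 15, 17, 26, 5]
Insert 5: shifted 3 elements -> [3, 5, 15, 17, 26]


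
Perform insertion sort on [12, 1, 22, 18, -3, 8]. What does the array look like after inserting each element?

First element 12 is already 'sorted'
Insert 1: shifted 1 elements -> [1, 12, 22, 18, -3, 8]
Insert 22: shifted 0 elements -> [1, 12, 22, 18, -3, 8]
Insert 18: shifted 1 elements -> [1, 12, 18, 22, -3, 8]
Insert -3: shifted 4 elements -> [-3, 1, 12, 18, 22, 8]
Insert 8: shifted 3 elements -> [-3, 1, 8, 12, 18, 22]


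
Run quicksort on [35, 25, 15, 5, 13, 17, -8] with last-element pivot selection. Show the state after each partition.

Partition 1: pivot=-8 at index 0 -> [-8, 25, 15, 5, 13, 17, 35]
Partition 2: pivot=35 at index 6 -> [-8, 25, 15, 5, 13, 17, 35]
Partition 3: pivot=17 at index 4 -> [-8, 15, 5, 13, 17, 25, 35]
Partition 4: pivot=13 at index 2 -> [-8, 5, 13, 15, 17, 25, 35]


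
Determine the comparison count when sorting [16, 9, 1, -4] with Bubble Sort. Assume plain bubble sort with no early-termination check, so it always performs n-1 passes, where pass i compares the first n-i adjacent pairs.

Pass 1: compare adjacent pairs (0,1)..(2,3) = 3 comparison(s), 3 swap(s) -> [9, 1, -4, 16]
Pass 2: compare adjacent pairs (0,1)..(1,2) = 2 comparison(s), 2 swap(s) -> [1, -4, 9, 16]
Pass 3: compare adjacent pairs (0,1)..(0,1) = 1 comparison(s), 1 swap(s) -> [-4, 1, 9, 16]
Total comparisons: 3 + 2 + 1 = 6


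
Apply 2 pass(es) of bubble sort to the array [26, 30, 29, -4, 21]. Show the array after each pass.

After pass 1: [26, 29, -4, 21, 30] (3 swaps)
After pass 2: [26, -4, 21, 29, 30] (2 swaps)
Total swaps: 5


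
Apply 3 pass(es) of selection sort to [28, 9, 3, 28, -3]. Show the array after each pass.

Pass 1: Select minimum -3 at index 4, swap -> [-3, 9, 3, 28, 28]
Pass 2: Select minimum 3 at index 2, swap -> [-3, 3, 9, 28, 28]
Pass 3: Select minimum 9 at index 2, swap -> [-3, 3, 9, 28, 28]


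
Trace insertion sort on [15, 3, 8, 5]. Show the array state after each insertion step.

First element 15 is already 'sorted'
Insert 3: shifted 1 elements -> [3, 15, 8, 5]
Insert 8: shifted 1 elements -> [3, 8, 15, 5]
Insert 5: shifted 2 elements -> [3, 5, 8, 15]


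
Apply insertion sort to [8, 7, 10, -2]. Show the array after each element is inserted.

First element 8 is already 'sorted'
Insert 7: shifted 1 elements -> [7, 8, 10, -2]
Insert 10: shifted 0 elements -> [7, 8, 10, -2]
Insert -2: shifted 3 elements -> [-2, 7, 8, 10]


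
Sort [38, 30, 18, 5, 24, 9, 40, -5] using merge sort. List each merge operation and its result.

Divide and conquer:
  Merge [38] + [30] -> [30, 38]
  Merge [18] + [5] -> [5, 18]
  Merge [30, 38] + [5, 18] -> [5, 18, 30, 38]
  Merge [24] + [9] -> [9, 24]
  Merge [40] + [-5] -> [-5, 40]
  Merge [9, 24] + [-5, 40] -> [-5, 9, 24, 40]
  Merge [5, 18, 30, 38] + [-5, 9, 24, 40] -> [-5, 5, 9, 18, 24, 30, 38, 40]


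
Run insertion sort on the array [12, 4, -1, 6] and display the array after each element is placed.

First element 12 is already 'sorted'
Insert 4: shifted 1 elements -> [4, 12, -1, 6]
Insert -1: shifted 2 elements -> [-1, 4, 12, 6]
Insert 6: shifted 1 elements -> [-1, 4, 6, 12]


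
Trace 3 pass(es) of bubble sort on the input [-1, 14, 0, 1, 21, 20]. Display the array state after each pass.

After pass 1: [-1, 0, 1, 14, 20, 21] (3 swaps)
After pass 2: [-1, 0, 1, 14, 20, 21] (0 swaps)
After pass 3: [-1, 0, 1, 14, 20, 21] (0 swaps)
Total swaps: 3


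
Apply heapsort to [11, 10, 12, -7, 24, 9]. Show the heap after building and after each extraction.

Build heap: [24, 11, 12, -7, 10, 9]
Extract 24: [12, 11, 9, -7, 10, 24]
Extract 12: [11, 10, 9, -7, 12, 24]
Extract 11: [10, -7, 9, 11, 12, 24]
Extract 10: [9, -7, 10, 11, 12, 24]
Extract 9: [-7, 9, 10, 11, 12, 24]


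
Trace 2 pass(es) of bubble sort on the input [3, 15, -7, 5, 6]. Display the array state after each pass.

After pass 1: [3, -7, 5, 6, 15] (3 swaps)
After pass 2: [-7, 3, 5, 6, 15] (1 swaps)
Total swaps: 4


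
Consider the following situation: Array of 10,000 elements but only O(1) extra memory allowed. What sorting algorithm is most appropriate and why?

Best choice: Heapsort
Reason: Heapsort rearranges the array in place using O(1) auxiliary space and still guarantees O(n log n) time; quicksort partitions in place but needs Theta(log n) stack space for recursion (O(n) in the worst case), and mergesort requires O(n) auxiliary space


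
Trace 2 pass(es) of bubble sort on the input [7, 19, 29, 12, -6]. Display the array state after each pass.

After pass 1: [7, 19, 12, -6, 29] (2 swaps)
After pass 2: [7, 12, -6, 19, 29] (2 swaps)
Total swaps: 4


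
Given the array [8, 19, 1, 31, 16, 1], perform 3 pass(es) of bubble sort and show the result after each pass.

After pass 1: [8, 1, 19, 16, 1, 31] (3 swaps)
After pass 2: [1, 8, 16, 1, 19, 31] (3 swaps)
After pass 3: [1, 8, 1, 16, 19, 31] (1 swaps)
Total swaps: 7


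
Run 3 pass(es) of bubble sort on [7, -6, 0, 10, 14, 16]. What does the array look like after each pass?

After pass 1: [-6, 0, 7, 10, 14, 16] (2 swaps)
After pass 2: [-6, 0, 7, 10, 14, 16] (0 swaps)
After pass 3: [-6, 0, 7, 10, 14, 16] (0 swaps)
Total swaps: 2


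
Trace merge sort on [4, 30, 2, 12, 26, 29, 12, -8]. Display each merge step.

Divide and conquer:
  Merge [4] + [30] -> [4, 30]
  Merge [2] + [12] -> [2, 12]
  Merge [4, 30] + [2, 12] -> [2, 4, 12, 30]
  Merge [26] + [29] -> [26, 29]
  Merge [12] + [-8] -> [-8, 12]
  Merge [26, 29] + [-8, 12] -> [-8, 12, 26, 29]
  Merge [2, 4, 12, 30] + [-8, 12, 26, 29] -> [-8, 2, 4, 12, 12, 26, 29, 30]


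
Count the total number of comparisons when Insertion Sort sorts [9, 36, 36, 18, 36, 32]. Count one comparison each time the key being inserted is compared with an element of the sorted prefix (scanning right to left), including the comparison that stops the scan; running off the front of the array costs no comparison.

Insert 36: 9 <= 36 (stop) = 1 comparison(s) -> [9, 36, 36, 18, 36, 32]
Insert 36: 36 <= 36 (stop) = 1 comparison(s) -> [9, 36, 36, 18, 36, 32]
Insert 18: 36 > 18 (shift), 36 > 18 (shift), 9 <= 18 (stop) = 3 comparison(s) -> [9, 18, 36, 36, 36, 32]
Insert 36: 36 <= 36 (stop) = 1 comparison(s) -> [9, 18, 36, 36, 36, 32]
Insert 32: 36 > 32 (shift), 36 > 32 (shift), 36 > 32 (shift), 18 <= 32 (stop) = 4 comparison(s) -> [9, 18, 32, 36, 36, 36]
Total comparisons: 1 + 1 + 3 + 1 + 4 = 10


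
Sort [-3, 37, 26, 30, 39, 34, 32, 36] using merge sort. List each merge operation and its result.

Divide and conquer:
  Merge [-3] + [37] -> [-3, 37]
  Merge [26] + [30] -> [26, 30]
  Merge [-3, 37] + [26, 30] -> [-3, 26, 30, 37]
  Merge [39] + [34] -> [34, 39]
  Merge [32] + [36] -> [32, 36]
  Merge [34, 39] + [32, 36] -> [32, 34, 36, 39]
  Merge [-3, 26, 30, 37] + [32, 34, 36, 39] -> [-3, 26, 30, 32, 34, 36, 37, 39]


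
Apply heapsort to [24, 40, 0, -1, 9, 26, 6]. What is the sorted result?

Build heap: [40, 24, 26, -1, 9, 0, 6]
Extract 40: [26, 24, 6, -1, 9, 0, 40]
Extract 26: [24, 9, 6, -1, 0, 26, 40]
Extract 24: [9, 0, 6, -1, 24, 26, 40]
Extract 9: [6, 0, -1, 9, 24, 26, 40]
Extract 6: [0, -1, 6, 9, 24, 26, 40]
Extract 0: [-1, 0, 6, 9, 24, 26, 40]


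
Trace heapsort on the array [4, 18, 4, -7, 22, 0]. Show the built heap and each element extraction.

Build heap: [22, 18, 4, -7, 4, 0]
Extract 22: [18, 4, 4, -7, 0, 22]
Extract 18: [4, 0, 4, -7, 18, 22]
Extract 4: [4, 0, -7, 4, 18, 22]
Extract 4: [0, -7, 4, 4, 18, 22]
Extract 0: [-7, 0, 4, 4, 18, 22]


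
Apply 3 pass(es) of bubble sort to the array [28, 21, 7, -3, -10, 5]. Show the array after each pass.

After pass 1: [21, 7, -3, -10, 5, 28] (5 swaps)
After pass 2: [7, -3, -10, 5, 21, 28] (4 swaps)
After pass 3: [-3, -10, 5, 7, 21, 28] (3 swaps)
Total swaps: 12


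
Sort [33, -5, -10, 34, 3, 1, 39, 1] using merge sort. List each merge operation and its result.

Divide and conquer:
  Merge [33] + [-5] -> [-5, 33]
  Merge [-10] + [34] -> [-10, 34]
  Merge [-5, 33] + [-10, 34] -> [-10, -5, 33, 34]
  Merge [3] + [1] -> [1, 3]
  Merge [39] + [1] -> [1, 39]
  Merge [1, 3] + [1, 39] -> [1, 1, 3, 39]
  Merge [-10, -5, 33, 34] + [1, 1, 3, 39] -> [-10, -5, 1, 1, 3, 33, 34, 39]


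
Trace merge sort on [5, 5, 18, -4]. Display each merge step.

Divide and conquer:
  Merge [5] + [5] -> [5, 5]
  Merge [18] + [-4] -> [-4, 18]
  Merge [5, 5] + [-4, 18] -> [-4, 5, 5, 18]


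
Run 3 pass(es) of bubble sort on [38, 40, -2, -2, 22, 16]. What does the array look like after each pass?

After pass 1: [38, -2, -2, 22, 16, 40] (4 swaps)
After pass 2: [-2, -2, 22, 16, 38, 40] (4 swaps)
After pass 3: [-2, -2, 16, 22, 38, 40] (1 swaps)
Total swaps: 9


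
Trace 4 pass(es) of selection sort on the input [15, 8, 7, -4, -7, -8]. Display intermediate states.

Pass 1: Select minimum -8 at index 5, swap -> [-8, 8, 7, -4, -7, 15]
Pass 2: Select minimum -7 at index 4, swap -> [-8, -7, 7, -4, 8, 15]
Pass 3: Select minimum -4 at index 3, swap -> [-8, -7, -4, 7, 8, 15]
Pass 4: Select minimum 7 at index 3, swap -> [-8, -7, -4, 7, 8, 15]


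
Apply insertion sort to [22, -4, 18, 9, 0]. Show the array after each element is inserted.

First element 22 is already 'sorted'
Insert -4: shifted 1 elements -> [-4, 22, 18, 9, 0]
Insert 18: shifted 1 elements -> [-4, 18, 22, 9, 0]
Insert 9: shifted 2 elements -> [-4, 9, 18, 22, 0]
Insert 0: shifted 3 elements -> [-4, 0, 9, 18, 22]


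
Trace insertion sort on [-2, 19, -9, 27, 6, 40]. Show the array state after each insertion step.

First element -2 is already 'sorted'
Insert 19: shifted 0 elements -> [-2, 19, -9, 27, 6, 40]
Insert -9: shifted 2 elements -> [-9, -2, 19, 27, 6, 40]
Insert 27: shifted 0 elements -> [-9, -2, 19, 27, 6, 40]
Insert 6: shifted 2 elements -> [-9, -2, 6, 19, 27, 40]
Insert 40: shifted 0 elements -> [-9, -2, 6, 19, 27, 40]


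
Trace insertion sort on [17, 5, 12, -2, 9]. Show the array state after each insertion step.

First element 17 is already 'sorted'
Insert 5: shifted 1 elements -> [5, 17, 12, -2, 9]
Insert 12: shifted 1 elements -> [5, 12, 17, -2, 9]
Insert -2: shifted 3 elements -> [-2, 5, 12, 17, 9]
Insert 9: shifted 2 elements -> [-2, 5, 9, 12, 17]


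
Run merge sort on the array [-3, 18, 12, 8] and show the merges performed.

Divide and conquer:
  Merge [-3] + [18] -> [-3, 18]
  Merge [12] + [8] -> [8, 12]
  Merge [-3, 18] + [8, 12] -> [-3, 8, 12, 18]


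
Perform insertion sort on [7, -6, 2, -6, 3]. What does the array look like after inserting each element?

First element 7 is already 'sorted'
Insert -6: shifted 1 elements -> [-6, 7, 2, -6, 3]
Insert 2: shifted 1 elements -> [-6, 2, 7, -6, 3]
Insert -6: shifted 2 elements -> [-6, -6, 2, 7, 3]
Insert 3: shifted 1 elements -> [-6, -6, 2, 3, 7]


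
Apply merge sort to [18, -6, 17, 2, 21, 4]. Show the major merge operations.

Divide and conquer:
  Merge [-6] + [17] -> [-6, 17]
  Merge [18] + [-6, 17] -> [-6, 17, 18]
  Merge [21] + [4] -> [4, 21]
  Merge [2] + [4, 21] -> [2, 4, 21]
  Merge [-6, 17, 18] + [2, 4, 21] -> [-6, 2, 4, 17, 18, 21]


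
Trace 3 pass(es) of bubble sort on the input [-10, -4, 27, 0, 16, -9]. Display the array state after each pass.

After pass 1: [-10, -4, 0, 16, -9, 27] (3 swaps)
After pass 2: [-10, -4, 0, -9, 16, 27] (1 swaps)
After pass 3: [-10, -4, -9, 0, 16, 27] (1 swaps)
Total swaps: 5


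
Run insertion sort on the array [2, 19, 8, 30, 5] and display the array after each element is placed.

First element 2 is already 'sorted'
Insert 19: shifted 0 elements -> [2, 19, 8, 30, 5]
Insert 8: shifted 1 elements -> [2, 8, 19, 30, 5]
Insert 30: shifted 0 elements -> [2, 8, 19, 30, 5]
Insert 5: shifted 3 elements -> [2, 5, 8, 19, 30]


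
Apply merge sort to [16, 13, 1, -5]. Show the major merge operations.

Divide and conquer:
  Merge [16] + [13] -> [13, 16]
  Merge [1] + [-5] -> [-5, 1]
  Merge [13, 16] + [-5, 1] -> [-5, 1, 13, 16]


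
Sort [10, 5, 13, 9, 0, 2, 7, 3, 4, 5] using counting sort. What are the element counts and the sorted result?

Count array: [1, 0, 1, 1, 1, 2, 0, 1, 0, 1, 1, 0, 0, 1]
(count[i] = number of elements equal to i)
Cumulative count: [1, 1, 2, 3, 4, 6, 6, 7, 7, 8, 9, 9, 9, 10]
Sorted: [0, 2, 3, 4, 5, 5, 7, 9, 10, 13]


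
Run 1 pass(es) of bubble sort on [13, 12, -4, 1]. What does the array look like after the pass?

After pass 1: [12, -4, 1, 13] (3 swaps)
Total swaps: 3


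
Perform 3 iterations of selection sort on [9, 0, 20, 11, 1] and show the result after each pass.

Pass 1: Select minimum 0 at index 1, swap -> [0, 9, 20, 11, 1]
Pass 2: Select minimum 1 at index 4, swap -> [0, 1, 20, 11, 9]
Pass 3: Select minimum 9 at index 4, swap -> [0, 1, 9, 11, 20]


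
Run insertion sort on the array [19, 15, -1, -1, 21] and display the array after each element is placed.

First element 19 is already 'sorted'
Insert 15: shifted 1 elements -> [15, 19, -1, -1, 21]
Insert -1: shifted 2 elements -> [-1, 15, 19, -1, 21]
Insert -1: shifted 2 elements -> [-1, -1, 15, 19, 21]
Insert 21: shifted 0 elements -> [-1, -1, 15, 19, 21]


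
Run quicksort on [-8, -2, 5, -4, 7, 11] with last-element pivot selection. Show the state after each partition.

Partition 1: pivot=11 at index 5 -> [-8, -2, 5, -4, 7, 11]
Partition 2: pivot=7 at index 4 -> [-8, -2, 5, -4, 7, 11]
Partition 3: pivot=-4 at index 1 -> [-8, -4, 5, -2, 7, 11]
Partition 4: pivot=-2 at index 2 -> [-8, -4, -2, 5, 7, 11]


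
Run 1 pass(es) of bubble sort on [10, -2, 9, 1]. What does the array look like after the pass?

After pass 1: [-2, 9, 1, 10] (3 swaps)
Total swaps: 3


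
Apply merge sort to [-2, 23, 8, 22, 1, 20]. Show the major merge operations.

Divide and conquer:
  Merge [23] + [8] -> [8, 23]
  Merge [-2] + [8, 23] -> [-2, 8, 23]
  Merge [1] + [20] -> [1, 20]
  Merge [22] + [1, 20] -> [1, 20, 22]
  Merge [-2, 8, 23] + [1, 20, 22] -> [-2, 1, 8, 20, 22, 23]


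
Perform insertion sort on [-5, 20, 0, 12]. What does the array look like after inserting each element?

First element -5 is already 'sorted'
Insert 20: shifted 0 elements -> [-5, 20, 0, 12]
Insert 0: shifted 1 elements -> [-5, 0, 20, 12]
Insert 12: shifted 1 elements -> [-5, 0, 12, 20]


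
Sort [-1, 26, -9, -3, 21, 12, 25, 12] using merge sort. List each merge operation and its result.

Divide and conquer:
  Merge [-1] + [26] -> [-1, 26]
  Merge [-9] + [-3] -> [-9, -3]
  Merge [-1, 26] + [-9, -3] -> [-9, -3, -1, 26]
  Merge [21] + [12] -> [12, 21]
  Merge [25] + [12] -> [12, 25]
  Merge [12, 21] + [12, 25] -> [12, 12, 21, 25]
  Merge [-9, -3, -1, 26] + [12, 12, 21, 25] -> [-9, -3, -1, 12, 12, 21, 25, 26]


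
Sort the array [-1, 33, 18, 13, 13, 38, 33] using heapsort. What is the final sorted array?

Build heap: [38, 33, 33, 13, 13, 18, -1]
Extract 38: [33, 13, 33, -1, 13, 18, 38]
Extract 33: [33, 13, 18, -1, 13, 33, 38]
Extract 33: [18, 13, 13, -1, 33, 33, 38]
Extract 18: [13, -1, 13, 18, 33, 33, 38]
Extract 13: [13, -1, 13, 18, 33, 33, 38]
Extract 13: [-1, 13, 13, 18, 33, 33, 38]


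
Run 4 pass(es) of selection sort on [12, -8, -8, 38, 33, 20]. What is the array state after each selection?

Pass 1: Select minimum -8 at index 1, swap -> [-8, 12, -8, 38, 33, 20]
Pass 2: Select minimum -8 at index 2, swap -> [-8, -8, 12, 38, 33, 20]
Pass 3: Select minimum 12 at index 2, swap -> [-8, -8, 12, 38, 33, 20]
Pass 4: Select minimum 20 at index 5, swap -> [-8, -8, 12, 20, 33, 38]


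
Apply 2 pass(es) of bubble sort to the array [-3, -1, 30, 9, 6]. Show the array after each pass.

After pass 1: [-3, -1, 9, 6, 30] (2 swaps)
After pass 2: [-3, -1, 6, 9, 30] (1 swaps)
Total swaps: 3


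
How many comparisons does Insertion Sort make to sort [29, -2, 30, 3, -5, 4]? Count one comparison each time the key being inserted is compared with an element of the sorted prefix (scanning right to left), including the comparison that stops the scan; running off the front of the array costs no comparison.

Insert -2: 29 > -2 (shift), reached front = 1 comparison(s) -> [-2, 29, 30, 3, -5, 4]
Insert 30: 29 <= 30 (stop) = 1 comparison(s) -> [-2, 29, 30, 3, -5, 4]
Insert 3: 30 > 3 (shift), 29 > 3 (shift), -2 <= 3 (stop) = 3 comparison(s) -> [-2, 3, 29, 30, -5, 4]
Insert -5: 30 > -5 (shift), 29 > -5 (shift), 3 > -5 (shift), -2 > -5 (shift), reached front = 4 comparison(s) -> [-5, -2, 3, 29, 30, 4]
Insert 4: 30 > 4 (shift), 29 > 4 (shift), 3 <= 4 (stop) = 3 comparison(s) -> [-5, -2, 3, 4, 29, 30]
Total comparisons: 1 + 1 + 3 + 4 + 3 = 12


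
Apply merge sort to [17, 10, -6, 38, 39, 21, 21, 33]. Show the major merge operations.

Divide and conquer:
  Merge [17] + [10] -> [10, 17]
  Merge [-6] + [38] -> [-6, 38]
  Merge [10, 17] + [-6, 38] -> [-6, 10, 17, 38]
  Merge [39] + [21] -> [21, 39]
  Merge [21] + [33] -> [21, 33]
  Merge [21, 39] + [21, 33] -> [21, 21, 33, 39]
  Merge [-6, 10, 17, 38] + [21, 21, 33, 39] -> [-6, 10, 17, 21, 21, 33, 38, 39]


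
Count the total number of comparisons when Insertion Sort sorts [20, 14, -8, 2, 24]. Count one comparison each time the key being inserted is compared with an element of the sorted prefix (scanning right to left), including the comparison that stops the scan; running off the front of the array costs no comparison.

Insert 14: 20 > 14 (shift), reached front = 1 comparison(s) -> [14, 20, -8, 2, 24]
Insert -8: 20 > -8 (shift), 14 > -8 (shift), reached front = 2 comparison(s) -> [-8, 14, 20, 2, 24]
Insert 2: 20 > 2 (shift), 14 > 2 (shift), -8 <= 2 (stop) = 3 comparison(s) -> [-8, 2, 14, 20, 24]
Insert 24: 20 <= 24 (stop) = 1 comparison(s) -> [-8, 2, 14, 20, 24]
Total comparisons: 1 + 2 + 3 + 1 = 7


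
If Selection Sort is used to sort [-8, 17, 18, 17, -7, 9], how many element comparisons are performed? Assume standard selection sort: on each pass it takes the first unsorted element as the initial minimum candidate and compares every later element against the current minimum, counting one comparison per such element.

Pass 1: scan indices 1..5 for the minimum = 5 comparison(s); min is -8, place at index 0 -> [-8, 17, 18, 17, -7, 9]
Pass 2: scan indices 2..5 for the minimum = 4 comparison(s); min is -7, place at index 1 -> [-8, -7, 18, 17, 17, 9]
Pass 3: scan indices 3..5 for the minimum = 3 comparison(s); min is 9, place at index 2 -> [-8, -7, 9, 17, 17, 18]
Pass 4: scan indices 4..5 for the minimum = 2 comparison(s); min is 17, place at index 3 -> [-8, -7, 9, 17, 17, 18]
Pass 5: scan indices 5..5 for the minimum = 1 comparison(s); min is 17, place at index 4 -> [-8, -7, 9, 17, 17, 18]
Selection sort always scans the whole unsorted suffix, so the count is (n-1) + (n-2) + ... + 1 = n(n-1)/2 = 6*5/2 = 15 regardless of the input order.
Total comparisons: 5 + 4 + 3 + 2 + 1 = 15


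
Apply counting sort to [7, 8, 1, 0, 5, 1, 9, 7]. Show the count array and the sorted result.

Count array: [1, 2, 0, 0, 0, 1, 0, 2, 1, 1]
(count[i] = number of elements equal to i)
Cumulative count: [1, 3, 3, 3, 3, 4, 4, 6, 7, 8]
Sorted: [0, 1, 1, 5, 7, 7, 8, 9]


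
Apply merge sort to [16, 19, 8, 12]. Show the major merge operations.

Divide and conquer:
  Merge [16] + [19] -> [16, 19]
  Merge [8] + [12] -> [8, 12]
  Merge [16, 19] + [8, 12] -> [8, 12, 16, 19]


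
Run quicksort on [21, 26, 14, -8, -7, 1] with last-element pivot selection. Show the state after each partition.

Partition 1: pivot=1 at index 2 -> [-8, -7, 1, 21, 26, 14]
Partition 2: pivot=-7 at index 1 -> [-8, -7, 1, 21, 26, 14]
Partition 3: pivot=14 at index 3 -> [-8, -7, 1, 14, 26, 21]
Partition 4: pivot=21 at index 4 -> [-8, -7, 1, 14, 21, 26]


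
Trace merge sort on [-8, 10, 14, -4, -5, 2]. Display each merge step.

Divide and conquer:
  Merge [10] + [14] -> [10, 14]
  Merge [-8] + [10, 14] -> [-8, 10, 14]
  Merge [-5] + [2] -> [-5, 2]
  Merge [-4] + [-5, 2] -> [-5, -4, 2]
  Merge [-8, 10, 14] + [-5, -4, 2] -> [-8, -5, -4, 2, 10, 14]


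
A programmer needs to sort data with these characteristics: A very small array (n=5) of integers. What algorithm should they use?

Best choice: Insertion sort
Reason: For tiny inputs the O(n^2) overhead is negligible and insertion sort has minimal constant factors


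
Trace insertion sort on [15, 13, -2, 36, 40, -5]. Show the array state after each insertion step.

First element 15 is already 'sorted'
Insert 13: shifted 1 elements -> [13, 15, -2, 36, 40, -5]
Insert -2: shifted 2 elements -> [-2, 13, 15, 36, 40, -5]
Insert 36: shifted 0 elements -> [-2, 13, 15, 36, 40, -5]
Insert 40: shifted 0 elements -> [-2, 13, 15, 36, 40, -5]
Insert -5: shifted 5 elements -> [-5, -2, 13, 15, 36, 40]


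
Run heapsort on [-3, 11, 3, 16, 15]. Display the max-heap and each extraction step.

Build heap: [16, 15, 3, 11, -3]
Extract 16: [15, 11, 3, -3, 16]
Extract 15: [11, -3, 3, 15, 16]
Extract 11: [3, -3, 11, 15, 16]
Extract 3: [-3, 3, 11, 15, 16]


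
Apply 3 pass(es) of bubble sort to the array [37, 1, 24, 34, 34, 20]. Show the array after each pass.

After pass 1: [1, 24, 34, 34, 20, 37] (5 swaps)
After pass 2: [1, 24, 34, 20, 34, 37] (1 swaps)
After pass 3: [1, 24, 20, 34, 34, 37] (1 swaps)
Total swaps: 7


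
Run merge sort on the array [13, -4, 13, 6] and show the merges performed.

Divide and conquer:
  Merge [13] + [-4] -> [-4, 13]
  Merge [13] + [6] -> [6, 13]
  Merge [-4, 13] + [6, 13] -> [-4, 6, 13, 13]


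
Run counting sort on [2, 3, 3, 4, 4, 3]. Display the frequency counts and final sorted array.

Count array: [0, 0, 1, 3, 2]
(count[i] = number of elements equal to i)
Cumulative count: [0, 0, 1, 4, 6]
Sorted: [2, 3, 3, 3, 4, 4]


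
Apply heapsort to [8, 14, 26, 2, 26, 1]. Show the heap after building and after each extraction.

Build heap: [26, 14, 26, 2, 8, 1]
Extract 26: [26, 14, 1, 2, 8, 26]
Extract 26: [14, 8, 1, 2, 26, 26]
Extract 14: [8, 2, 1, 14, 26, 26]
Extract 8: [2, 1, 8, 14, 26, 26]
Extract 2: [1, 2, 8, 14, 26, 26]


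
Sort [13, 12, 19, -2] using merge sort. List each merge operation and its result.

Divide and conquer:
  Merge [13] + [12] -> [12, 13]
  Merge [19] + [-2] -> [-2, 19]
  Merge [12, 13] + [-2, 19] -> [-2, 12, 13, 19]


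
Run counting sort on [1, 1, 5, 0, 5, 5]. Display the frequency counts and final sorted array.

Count array: [1, 2, 0, 0, 0, 3]
(count[i] = number of elements equal to i)
Cumulative count: [1, 3, 3, 3, 3, 6]
Sorted: [0, 1, 1, 5, 5, 5]


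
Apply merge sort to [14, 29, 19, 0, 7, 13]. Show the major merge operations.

Divide and conquer:
  Merge [29] + [19] -> [19, 29]
  Merge [14] + [19, 29] -> [14, 19, 29]
  Merge [7] + [13] -> [7, 13]
  Merge [0] + [7, 13] -> [0, 7, 13]
  Merge [14, 19, 29] + [0, 7, 13] -> [0, 7, 13, 14, 19, 29]


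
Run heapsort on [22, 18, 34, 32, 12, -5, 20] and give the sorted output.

Build heap: [34, 32, 22, 18, 12, -5, 20]
Extract 34: [32, 20, 22, 18, 12, -5, 34]
Extract 32: [22, 20, -5, 18, 12, 32, 34]
Extract 22: [20, 18, -5, 12, 22, 32, 34]
Extract 20: [18, 12, -5, 20, 22, 32, 34]
Extract 18: [12, -5, 18, 20, 22, 32, 34]
Extract 12: [-5, 12, 18, 20, 22, 32, 34]


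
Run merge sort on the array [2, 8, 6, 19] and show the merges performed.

Divide and conquer:
  Merge [2] + [8] -> [2, 8]
  Merge [6] + [19] -> [6, 19]
  Merge [2, 8] + [6, 19] -> [2, 6, 8, 19]


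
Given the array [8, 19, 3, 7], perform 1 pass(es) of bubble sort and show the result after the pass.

After pass 1: [8, 3, 7, 19] (2 swaps)
Total swaps: 2


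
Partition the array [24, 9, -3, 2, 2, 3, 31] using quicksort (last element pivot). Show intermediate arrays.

Partition 1: pivot=31 at index 6 -> [24, 9, -3, 2, 2, 3, 31]
Partition 2: pivot=3 at index 3 -> [-3, 2, 2, 3, 24, 9, 31]
Partition 3: pivot=2 at index 2 -> [-3, 2, 2, 3, 24, 9, 31]
Partition 4: pivot=2 at index 1 -> [-3, 2, 2, 3, 24, 9, 31]
Partition 5: pivot=9 at index 4 -> [-3, 2, 2, 3, 9, 24, 31]


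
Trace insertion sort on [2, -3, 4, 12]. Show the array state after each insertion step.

First element 2 is already 'sorted'
Insert -3: shifted 1 elements -> [-3, 2, 4, 12]
Insert 4: shifted 0 elements -> [-3, 2, 4, 12]
Insert 12: shifted 0 elements -> [-3, 2, 4, 12]


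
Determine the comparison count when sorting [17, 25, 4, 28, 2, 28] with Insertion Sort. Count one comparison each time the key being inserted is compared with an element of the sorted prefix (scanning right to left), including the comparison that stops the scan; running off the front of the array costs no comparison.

Insert 25: 17 <= 25 (stop) = 1 comparison(s) -> [17, 25, 4, 28, 2, 28]
Insert 4: 25 > 4 (shift), 17 > 4 (shift), reached front = 2 comparison(s) -> [4, 17, 25, 28, 2, 28]
Insert 28: 25 <= 28 (stop) = 1 comparison(s) -> [4, 17, 25, 28, 2, 28]
Insert 2: 28 > 2 (shift), 25 > 2 (shift), 17 > 2 (shift), 4 > 2 (shift), reached front = 4 comparison(s) -> [2, 4, 17, 25, 28, 28]
Insert 28: 28 <= 28 (stop) = 1 comparison(s) -> [2, 4, 17, 25, 28, 28]
Total comparisons: 1 + 2 + 1 + 4 + 1 = 9


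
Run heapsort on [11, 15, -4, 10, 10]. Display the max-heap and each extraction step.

Build heap: [15, 11, -4, 10, 10]
Extract 15: [11, 10, -4, 10, 15]
Extract 11: [10, 10, -4, 11, 15]
Extract 10: [10, -4, 10, 11, 15]
Extract 10: [-4, 10, 10, 11, 15]


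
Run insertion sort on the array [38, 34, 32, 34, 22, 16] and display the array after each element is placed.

First element 38 is already 'sorted'
Insert 34: shifted 1 elements -> [34, 38, 32, 34, 22, 16]
Insert 32: shifted 2 elements -> [32, 34, 38, 34, 22, 16]
Insert 34: shifted 1 elements -> [32, 34, 34, 38, 22, 16]
Insert 22: shifted 4 elements -> [22, 32, 34, 34, 38, 16]
Insert 16: shifted 5 elements -> [16, 22, 32, 34, 34, 38]


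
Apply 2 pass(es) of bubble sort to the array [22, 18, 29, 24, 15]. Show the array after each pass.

After pass 1: [18, 22, 24, 15, 29] (3 swaps)
After pass 2: [18, 22, 15, 24, 29] (1 swaps)
Total swaps: 4


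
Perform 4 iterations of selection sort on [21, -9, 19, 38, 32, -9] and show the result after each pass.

Pass 1: Select minimum -9 at index 1, swap -> [-9, 21, 19, 38, 32, -9]
Pass 2: Select minimum -9 at index 5, swap -> [-9, -9, 19, 38, 32, 21]
Pass 3: Select minimum 19 at index 2, swap -> [-9, -9, 19, 38, 32, 21]
Pass 4: Select minimum 21 at index 5, swap -> [-9, -9, 19, 21, 32, 38]


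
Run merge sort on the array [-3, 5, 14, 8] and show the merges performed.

Divide and conquer:
  Merge [-3] + [5] -> [-3, 5]
  Merge [14] + [8] -> [8, 14]
  Merge [-3, 5] + [8, 14] -> [-3, 5, 8, 14]


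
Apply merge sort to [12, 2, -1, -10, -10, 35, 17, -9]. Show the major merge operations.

Divide and conquer:
  Merge [12] + [2] -> [2, 12]
  Merge [-1] + [-10] -> [-10, -1]
  Merge [2, 12] + [-10, -1] -> [-10, -1, 2, 12]
  Merge [-10] + [35] -> [-10, 35]
  Merge [17] + [-9] -> [-9, 17]
  Merge [-10, 35] + [-9, 17] -> [-10, -9, 17, 35]
  Merge [-10, -1, 2, 12] + [-10, -9, 17, 35] -> [-10, -10, -9, -1, 2, 12, 17, 35]


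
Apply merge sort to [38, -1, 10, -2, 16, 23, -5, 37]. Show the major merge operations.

Divide and conquer:
  Merge [38] + [-1] -> [-1, 38]
  Merge [10] + [-2] -> [-2, 10]
  Merge [-1, 38] + [-2, 10] -> [-2, -1, 10, 38]
  Merge [16] + [23] -> [16, 23]
  Merge [-5] + [37] -> [-5, 37]
  Merge [16, 23] + [-5, 37] -> [-5, 16, 23, 37]
  Merge [-2, -1, 10, 38] + [-5, 16, 23, 37] -> [-5, -2, -1, 10, 16, 23, 37, 38]


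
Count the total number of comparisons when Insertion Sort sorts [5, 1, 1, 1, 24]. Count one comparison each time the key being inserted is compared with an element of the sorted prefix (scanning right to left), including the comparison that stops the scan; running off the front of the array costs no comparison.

Insert 1: 5 > 1 (shift), reached front = 1 comparison(s) -> [1, 5, 1, 1, 24]
Insert 1: 5 > 1 (shift), 1 <= 1 (stop) = 2 comparison(s) -> [1, 1, 5, 1, 24]
Insert 1: 5 > 1 (shift), 1 <= 1 (stop) = 2 comparison(s) -> [1, 1, 1, 5, 24]
Insert 24: 5 <= 24 (stop) = 1 comparison(s) -> [1, 1, 1, 5, 24]
Total comparisons: 1 + 2 + 2 + 1 = 6


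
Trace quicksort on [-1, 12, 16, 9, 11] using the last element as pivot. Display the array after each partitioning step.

Partition 1: pivot=11 at index 2 -> [-1, 9, 11, 12, 16]
Partition 2: pivot=9 at index 1 -> [-1, 9, 11, 12, 16]
Partition 3: pivot=16 at index 4 -> [-1, 9, 11, 12, 16]


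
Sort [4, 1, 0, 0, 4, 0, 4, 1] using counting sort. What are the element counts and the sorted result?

Count array: [3, 2, 0, 0, 3]
(count[i] = number of elements equal to i)
Cumulative count: [3, 5, 5, 5, 8]
Sorted: [0, 0, 0, 1, 1, 4, 4, 4]


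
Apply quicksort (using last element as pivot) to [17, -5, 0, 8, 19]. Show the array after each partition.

Partition 1: pivot=19 at index 4 -> [17, -5, 0, 8, 19]
Partition 2: pivot=8 at index 2 -> [-5, 0, 8, 17, 19]
Partition 3: pivot=0 at index 1 -> [-5, 0, 8, 17, 19]


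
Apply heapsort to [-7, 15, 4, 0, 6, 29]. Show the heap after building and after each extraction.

Build heap: [29, 15, 4, 0, 6, -7]
Extract 29: [15, 6, 4, 0, -7, 29]
Extract 15: [6, 0, 4, -7, 15, 29]
Extract 6: [4, 0, -7, 6, 15, 29]
Extract 4: [0, -7, 4, 6, 15, 29]
Extract 0: [-7, 0, 4, 6, 15, 29]


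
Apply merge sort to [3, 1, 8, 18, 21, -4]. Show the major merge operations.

Divide and conquer:
  Merge [1] + [8] -> [1, 8]
  Merge [3] + [1, 8] -> [1, 3, 8]
  Merge [21] + [-4] -> [-4, 21]
  Merge [18] + [-4, 21] -> [-4, 18, 21]
  Merge [1, 3, 8] + [-4, 18, 21] -> [-4, 1, 3, 8, 18, 21]


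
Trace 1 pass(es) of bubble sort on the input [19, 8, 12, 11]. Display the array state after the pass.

After pass 1: [8, 12, 11, 19] (3 swaps)
Total swaps: 3
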